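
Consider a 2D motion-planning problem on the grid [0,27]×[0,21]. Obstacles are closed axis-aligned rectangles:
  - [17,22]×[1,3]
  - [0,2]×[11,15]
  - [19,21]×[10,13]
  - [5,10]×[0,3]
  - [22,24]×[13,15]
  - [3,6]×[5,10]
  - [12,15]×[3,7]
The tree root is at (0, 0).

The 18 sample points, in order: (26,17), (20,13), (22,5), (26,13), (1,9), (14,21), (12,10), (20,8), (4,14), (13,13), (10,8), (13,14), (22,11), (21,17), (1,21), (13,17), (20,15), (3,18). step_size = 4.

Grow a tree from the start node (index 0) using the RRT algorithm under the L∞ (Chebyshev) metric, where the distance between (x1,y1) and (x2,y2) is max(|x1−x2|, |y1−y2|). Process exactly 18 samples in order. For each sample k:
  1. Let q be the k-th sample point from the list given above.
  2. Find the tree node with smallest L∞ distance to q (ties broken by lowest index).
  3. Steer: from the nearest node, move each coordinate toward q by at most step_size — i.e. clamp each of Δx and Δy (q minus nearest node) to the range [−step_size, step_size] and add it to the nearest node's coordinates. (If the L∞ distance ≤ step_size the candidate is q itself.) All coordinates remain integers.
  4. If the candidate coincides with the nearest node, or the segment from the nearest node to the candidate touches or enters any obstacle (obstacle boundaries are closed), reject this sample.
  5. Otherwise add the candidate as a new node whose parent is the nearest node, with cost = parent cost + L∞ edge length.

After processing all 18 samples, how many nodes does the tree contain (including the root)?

Node count: 16

1. q=(26,17) nearest=0 d=26 new=(4,4) → add node 1 parent=0 cost=4
2. q=(20,13) nearest=1 d=16 new=(8,8) → blocked by [3,6]×[5,10], reject
3. q=(22,5) nearest=1 d=18 new=(8,5) → add node 2 parent=1 cost=8
4. q=(26,13) nearest=2 d=18 new=(12,9) → add node 3 parent=2 cost=12
5. q=(1,9) nearest=1 d=5 new=(1,8) → blocked by [3,6]×[5,10], reject
6. q=(14,21) nearest=3 d=12 new=(14,13) → add node 4 parent=3 cost=16
7. q=(12,10) nearest=3 d=1 new=(12,10) → add node 5 parent=3 cost=13
8. q=(20,8) nearest=4 d=6 new=(18,9) → add node 6 parent=4 cost=20
9. q=(4,14) nearest=3 d=8 new=(8,13) → add node 7 parent=3 cost=16
10. q=(13,13) nearest=4 d=1 new=(13,13) → add node 8 parent=4 cost=17
11. q=(10,8) nearest=3 d=2 new=(10,8) → add node 9 parent=3 cost=14
12. q=(13,14) nearest=4 d=1 new=(13,14) → add node 10 parent=4 cost=17
13. q=(22,11) nearest=6 d=4 new=(22,11) → blocked by [19,21]×[10,13], reject
14. q=(21,17) nearest=4 d=7 new=(18,17) → add node 11 parent=4 cost=20
15. q=(1,21) nearest=7 d=8 new=(4,17) → add node 12 parent=7 cost=20
16. q=(13,17) nearest=10 d=3 new=(13,17) → add node 13 parent=10 cost=20
17. q=(20,15) nearest=11 d=2 new=(20,15) → add node 14 parent=11 cost=22
18. q=(3,18) nearest=12 d=1 new=(3,18) → add node 15 parent=12 cost=21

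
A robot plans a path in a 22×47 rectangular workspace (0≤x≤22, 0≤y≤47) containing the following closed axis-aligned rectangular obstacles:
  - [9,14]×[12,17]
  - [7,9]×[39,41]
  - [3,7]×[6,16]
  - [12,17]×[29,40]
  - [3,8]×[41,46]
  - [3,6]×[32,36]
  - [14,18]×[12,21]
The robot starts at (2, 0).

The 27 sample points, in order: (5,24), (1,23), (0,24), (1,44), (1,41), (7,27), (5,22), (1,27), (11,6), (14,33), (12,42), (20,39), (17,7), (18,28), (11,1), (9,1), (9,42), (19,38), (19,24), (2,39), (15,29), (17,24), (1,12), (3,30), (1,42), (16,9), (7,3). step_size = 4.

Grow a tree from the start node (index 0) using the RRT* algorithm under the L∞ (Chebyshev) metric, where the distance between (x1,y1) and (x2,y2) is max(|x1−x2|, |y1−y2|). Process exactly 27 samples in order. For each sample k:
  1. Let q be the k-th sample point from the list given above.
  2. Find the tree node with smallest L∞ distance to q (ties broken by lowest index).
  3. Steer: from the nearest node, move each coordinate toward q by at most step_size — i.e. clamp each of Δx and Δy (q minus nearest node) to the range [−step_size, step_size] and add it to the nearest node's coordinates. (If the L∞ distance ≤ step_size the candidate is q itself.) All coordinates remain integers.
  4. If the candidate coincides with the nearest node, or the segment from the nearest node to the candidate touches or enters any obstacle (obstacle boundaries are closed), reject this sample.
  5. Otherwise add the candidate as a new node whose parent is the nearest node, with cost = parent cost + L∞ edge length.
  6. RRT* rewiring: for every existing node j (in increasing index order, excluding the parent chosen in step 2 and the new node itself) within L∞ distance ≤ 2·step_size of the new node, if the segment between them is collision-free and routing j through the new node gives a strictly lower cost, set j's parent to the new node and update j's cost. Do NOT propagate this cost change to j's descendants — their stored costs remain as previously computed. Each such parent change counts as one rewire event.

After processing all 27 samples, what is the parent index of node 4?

1. q=(5,24) nearest=0 d=24 new=(5,4) → add node 1 parent=0 cost=4
2. q=(1,23) nearest=1 d=19 new=(1,8) → blocked by [3,7]×[6,16], reject
3. q=(0,24) nearest=1 d=20 new=(1,8) → blocked by [3,7]×[6,16], reject
4. q=(1,44) nearest=1 d=40 new=(1,8) → blocked by [3,7]×[6,16], reject
5. q=(1,41) nearest=1 d=37 new=(1,8) → blocked by [3,7]×[6,16], reject
6. q=(7,27) nearest=1 d=23 new=(7,8) → blocked by [3,7]×[6,16], reject
7. q=(5,22) nearest=1 d=18 new=(5,8) → blocked by [3,7]×[6,16], reject
8. q=(1,27) nearest=1 d=23 new=(1,8) → blocked by [3,7]×[6,16], reject
9. q=(11,6) nearest=1 d=6 new=(9,6) → add node 2 parent=1 cost=8
10. q=(14,33) nearest=2 d=27 new=(13,10) → add node 3 parent=2 cost=12
11. q=(12,42) nearest=3 d=32 new=(12,14) → blocked by [9,14]×[12,17], reject
12. q=(20,39) nearest=3 d=29 new=(17,14) → blocked by [14,18]×[12,21], reject
13. q=(17,7) nearest=3 d=4 new=(17,7) → add node 4 parent=3 cost=16
14. q=(18,28) nearest=3 d=18 new=(17,14) → blocked by [14,18]×[12,21], reject
15. q=(11,1) nearest=2 d=5 new=(11,2) → add node 5 parent=2 cost=12
16. q=(9,1) nearest=5 d=2 new=(9,1) → add node 6 parent=5 cost=14
17. q=(9,42) nearest=3 d=32 new=(9,14) → blocked by [9,14]×[12,17], reject
18. q=(19,38) nearest=3 d=28 new=(17,14) → blocked by [14,18]×[12,21], reject
19. q=(19,24) nearest=3 d=14 new=(17,14) → blocked by [14,18]×[12,21], reject
20. q=(2,39) nearest=3 d=29 new=(9,14) → blocked by [9,14]×[12,17], reject
21. q=(15,29) nearest=3 d=19 new=(15,14) → blocked by [9,14]×[12,17], reject
22. q=(17,24) nearest=3 d=14 new=(17,14) → blocked by [14,18]×[12,21], reject
23. q=(1,12) nearest=1 d=8 new=(1,8) → blocked by [3,7]×[6,16], reject
24. q=(3,30) nearest=3 d=20 new=(9,14) → blocked by [9,14]×[12,17], reject
25. q=(1,42) nearest=3 d=32 new=(9,14) → blocked by [9,14]×[12,17], reject
26. q=(16,9) nearest=4 d=2 new=(16,9) → add node 7 parent=4 cost=18
27. q=(7,3) nearest=1 d=2 new=(7,3) → add node 8 parent=1 cost=6; rewire 5→8 (10<12); rewire 6→8 (8<14)

Parent of node 4: 3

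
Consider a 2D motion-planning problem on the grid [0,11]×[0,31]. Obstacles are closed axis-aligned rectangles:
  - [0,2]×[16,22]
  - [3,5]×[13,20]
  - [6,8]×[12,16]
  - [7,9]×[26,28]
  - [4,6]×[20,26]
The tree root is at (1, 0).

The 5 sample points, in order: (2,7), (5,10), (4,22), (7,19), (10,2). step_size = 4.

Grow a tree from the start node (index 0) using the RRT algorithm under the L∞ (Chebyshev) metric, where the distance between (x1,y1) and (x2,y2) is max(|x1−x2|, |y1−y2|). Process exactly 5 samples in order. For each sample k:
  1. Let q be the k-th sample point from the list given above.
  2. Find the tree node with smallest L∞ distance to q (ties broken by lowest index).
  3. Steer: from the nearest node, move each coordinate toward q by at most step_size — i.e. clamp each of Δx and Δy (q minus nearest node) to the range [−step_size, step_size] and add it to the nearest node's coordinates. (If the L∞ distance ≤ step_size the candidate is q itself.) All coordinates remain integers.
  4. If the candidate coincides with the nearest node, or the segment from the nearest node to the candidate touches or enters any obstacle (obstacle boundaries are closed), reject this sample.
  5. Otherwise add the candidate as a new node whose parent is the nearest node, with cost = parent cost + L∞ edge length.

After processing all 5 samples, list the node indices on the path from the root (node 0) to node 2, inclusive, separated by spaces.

1. q=(2,7) nearest=0 d=7 new=(2,4) → add node 1 parent=0 cost=4
2. q=(5,10) nearest=1 d=6 new=(5,8) → add node 2 parent=1 cost=8
3. q=(4,22) nearest=2 d=14 new=(4,12) → add node 3 parent=2 cost=12
4. q=(7,19) nearest=3 d=7 new=(7,16) → blocked by [3,5]×[13,20], reject
5. q=(10,2) nearest=2 d=6 new=(9,4) → add node 4 parent=2 cost=12

Path: 0 1 2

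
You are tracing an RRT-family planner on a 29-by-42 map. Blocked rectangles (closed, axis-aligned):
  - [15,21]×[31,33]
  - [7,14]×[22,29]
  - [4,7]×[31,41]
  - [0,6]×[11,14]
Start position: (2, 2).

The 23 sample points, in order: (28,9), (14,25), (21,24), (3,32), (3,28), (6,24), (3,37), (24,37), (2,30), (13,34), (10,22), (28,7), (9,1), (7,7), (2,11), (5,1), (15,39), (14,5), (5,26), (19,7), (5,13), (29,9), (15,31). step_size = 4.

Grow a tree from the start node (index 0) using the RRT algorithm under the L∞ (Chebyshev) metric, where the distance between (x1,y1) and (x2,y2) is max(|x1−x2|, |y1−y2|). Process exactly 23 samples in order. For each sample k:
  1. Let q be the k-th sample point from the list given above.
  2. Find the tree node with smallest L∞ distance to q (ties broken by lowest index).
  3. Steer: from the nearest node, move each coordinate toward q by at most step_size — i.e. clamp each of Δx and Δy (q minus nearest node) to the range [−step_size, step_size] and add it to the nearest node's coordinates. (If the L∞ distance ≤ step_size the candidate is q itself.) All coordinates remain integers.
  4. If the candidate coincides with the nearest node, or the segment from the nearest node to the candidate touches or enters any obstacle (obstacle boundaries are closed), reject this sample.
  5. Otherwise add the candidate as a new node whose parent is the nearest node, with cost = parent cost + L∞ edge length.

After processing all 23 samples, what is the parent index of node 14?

1. q=(28,9) nearest=0 d=26 new=(6,6) → add node 1 parent=0 cost=4
2. q=(14,25) nearest=1 d=19 new=(10,10) → add node 2 parent=1 cost=8
3. q=(21,24) nearest=2 d=14 new=(14,14) → add node 3 parent=2 cost=12
4. q=(3,32) nearest=3 d=18 new=(10,18) → add node 4 parent=3 cost=16
5. q=(3,28) nearest=4 d=10 new=(6,22) → add node 5 parent=4 cost=20
6. q=(6,24) nearest=5 d=2 new=(6,24) → add node 6 parent=5 cost=22
7. q=(3,37) nearest=6 d=13 new=(3,28) → add node 7 parent=6 cost=26
8. q=(24,37) nearest=5 d=18 new=(10,26) → blocked by [7,14]×[22,29], reject
9. q=(2,30) nearest=7 d=2 new=(2,30) → add node 8 parent=7 cost=28
10. q=(13,34) nearest=6 d=10 new=(10,28) → blocked by [7,14]×[22,29], reject
11. q=(10,22) nearest=4 d=4 new=(10,22) → blocked by [7,14]×[22,29], reject
12. q=(28,7) nearest=3 d=14 new=(18,10) → add node 9 parent=3 cost=16
13. q=(9,1) nearest=1 d=5 new=(9,2) → add node 10 parent=1 cost=8
14. q=(7,7) nearest=1 d=1 new=(7,7) → add node 11 parent=1 cost=5
15. q=(2,11) nearest=1 d=5 new=(2,10) → add node 12 parent=1 cost=8
16. q=(5,1) nearest=0 d=3 new=(5,1) → add node 13 parent=0 cost=3
17. q=(15,39) nearest=7 d=12 new=(7,32) → blocked by [4,7]×[31,41], reject
18. q=(14,5) nearest=2 d=5 new=(14,6) → add node 14 parent=2 cost=12
19. q=(5,26) nearest=6 d=2 new=(5,26) → add node 15 parent=6 cost=24
20. q=(19,7) nearest=9 d=3 new=(19,7) → add node 16 parent=9 cost=19
21. q=(5,13) nearest=12 d=3 new=(5,13) → blocked by [0,6]×[11,14], reject
22. q=(29,9) nearest=16 d=10 new=(23,9) → add node 17 parent=16 cost=23
23. q=(15,31) nearest=5 d=9 new=(10,26) → blocked by [7,14]×[22,29], reject

Parent of node 14: 2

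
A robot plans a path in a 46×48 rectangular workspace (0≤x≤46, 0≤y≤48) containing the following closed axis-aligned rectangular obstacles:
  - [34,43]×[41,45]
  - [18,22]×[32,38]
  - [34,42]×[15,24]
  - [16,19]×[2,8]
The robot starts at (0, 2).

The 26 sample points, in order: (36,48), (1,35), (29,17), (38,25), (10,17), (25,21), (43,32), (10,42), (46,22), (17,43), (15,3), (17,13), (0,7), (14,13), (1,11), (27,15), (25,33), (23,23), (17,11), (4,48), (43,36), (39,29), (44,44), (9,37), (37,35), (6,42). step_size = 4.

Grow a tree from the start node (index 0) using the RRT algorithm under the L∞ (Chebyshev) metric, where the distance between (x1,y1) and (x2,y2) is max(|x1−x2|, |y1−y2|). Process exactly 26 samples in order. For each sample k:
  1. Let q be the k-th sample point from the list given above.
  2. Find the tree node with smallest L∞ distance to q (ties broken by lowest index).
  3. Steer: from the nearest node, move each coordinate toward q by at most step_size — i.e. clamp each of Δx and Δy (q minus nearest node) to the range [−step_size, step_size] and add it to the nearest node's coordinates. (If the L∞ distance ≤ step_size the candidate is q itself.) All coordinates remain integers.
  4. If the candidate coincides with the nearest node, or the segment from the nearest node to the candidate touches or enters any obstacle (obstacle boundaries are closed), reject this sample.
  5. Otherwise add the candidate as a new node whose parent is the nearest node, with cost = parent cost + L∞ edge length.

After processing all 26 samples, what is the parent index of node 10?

1. q=(36,48) nearest=0 d=46 new=(4,6) → add node 1 parent=0 cost=4
2. q=(1,35) nearest=1 d=29 new=(1,10) → add node 2 parent=1 cost=8
3. q=(29,17) nearest=1 d=25 new=(8,10) → add node 3 parent=1 cost=8
4. q=(38,25) nearest=3 d=30 new=(12,14) → add node 4 parent=3 cost=12
5. q=(10,17) nearest=4 d=3 new=(10,17) → add node 5 parent=4 cost=15
6. q=(25,21) nearest=4 d=13 new=(16,18) → add node 6 parent=4 cost=16
7. q=(43,32) nearest=6 d=27 new=(20,22) → add node 7 parent=6 cost=20
8. q=(10,42) nearest=7 d=20 new=(16,26) → add node 8 parent=7 cost=24
9. q=(46,22) nearest=7 d=26 new=(24,22) → add node 9 parent=7 cost=24
10. q=(17,43) nearest=8 d=17 new=(17,30) → add node 10 parent=8 cost=28
11. q=(15,3) nearest=3 d=7 new=(12,6) → add node 11 parent=3 cost=12
12. q=(17,13) nearest=4 d=5 new=(16,13) → add node 12 parent=4 cost=16
13. q=(0,7) nearest=2 d=3 new=(0,7) → add node 13 parent=2 cost=11
14. q=(14,13) nearest=4 d=2 new=(14,13) → add node 14 parent=4 cost=14
15. q=(1,11) nearest=2 d=1 new=(1,11) → add node 15 parent=2 cost=9
16. q=(27,15) nearest=7 d=7 new=(24,18) → add node 16 parent=7 cost=24
17. q=(25,33) nearest=10 d=8 new=(21,33) → blocked by [18,22]×[32,38], reject
18. q=(23,23) nearest=9 d=1 new=(23,23) → add node 17 parent=9 cost=25
19. q=(17,11) nearest=12 d=2 new=(17,11) → add node 18 parent=12 cost=18
20. q=(4,48) nearest=10 d=18 new=(13,34) → add node 19 parent=10 cost=32
21. q=(43,36) nearest=9 d=19 new=(28,26) → add node 20 parent=9 cost=28
22. q=(39,29) nearest=20 d=11 new=(32,29) → add node 21 parent=20 cost=32
23. q=(44,44) nearest=21 d=15 new=(36,33) → add node 22 parent=21 cost=36
24. q=(9,37) nearest=19 d=4 new=(9,37) → add node 23 parent=19 cost=36
25. q=(37,35) nearest=22 d=2 new=(37,35) → add node 24 parent=22 cost=38
26. q=(6,42) nearest=23 d=5 new=(6,41) → add node 25 parent=23 cost=40

Parent of node 10: 8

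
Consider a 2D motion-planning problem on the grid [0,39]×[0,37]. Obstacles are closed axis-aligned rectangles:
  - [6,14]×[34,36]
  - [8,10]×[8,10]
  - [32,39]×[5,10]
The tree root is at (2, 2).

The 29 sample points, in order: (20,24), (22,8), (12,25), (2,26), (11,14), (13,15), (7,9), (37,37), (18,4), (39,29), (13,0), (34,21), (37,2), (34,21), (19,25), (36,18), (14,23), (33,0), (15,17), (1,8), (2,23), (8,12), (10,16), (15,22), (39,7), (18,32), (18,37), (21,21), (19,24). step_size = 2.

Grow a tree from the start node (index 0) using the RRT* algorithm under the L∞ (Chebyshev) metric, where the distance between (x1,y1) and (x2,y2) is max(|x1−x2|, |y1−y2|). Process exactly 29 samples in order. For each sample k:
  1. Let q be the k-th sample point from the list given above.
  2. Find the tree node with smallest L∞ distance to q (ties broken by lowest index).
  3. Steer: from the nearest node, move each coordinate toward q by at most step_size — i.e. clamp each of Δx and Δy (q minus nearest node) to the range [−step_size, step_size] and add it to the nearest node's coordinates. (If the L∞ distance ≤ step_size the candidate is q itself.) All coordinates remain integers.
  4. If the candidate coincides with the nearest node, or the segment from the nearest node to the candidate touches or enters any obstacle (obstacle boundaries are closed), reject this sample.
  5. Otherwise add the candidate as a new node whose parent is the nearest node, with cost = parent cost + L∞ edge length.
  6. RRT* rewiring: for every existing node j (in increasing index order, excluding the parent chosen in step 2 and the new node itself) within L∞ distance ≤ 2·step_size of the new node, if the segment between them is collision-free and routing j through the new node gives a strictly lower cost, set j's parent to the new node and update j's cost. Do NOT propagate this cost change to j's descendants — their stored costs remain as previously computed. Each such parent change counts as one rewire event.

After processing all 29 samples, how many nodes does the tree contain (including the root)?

1. q=(20,24) nearest=0 d=22 new=(4,4) → add node 1 parent=0 cost=2
2. q=(22,8) nearest=1 d=18 new=(6,6) → add node 2 parent=1 cost=4
3. q=(12,25) nearest=2 d=19 new=(8,8) → blocked by [8,10]×[8,10], reject
4. q=(2,26) nearest=2 d=20 new=(4,8) → add node 3 parent=2 cost=6
5. q=(11,14) nearest=3 d=7 new=(6,10) → add node 4 parent=3 cost=8
6. q=(13,15) nearest=4 d=7 new=(8,12) → add node 5 parent=4 cost=10
7. q=(7,9) nearest=4 d=1 new=(7,9) → add node 6 parent=4 cost=9
8. q=(37,37) nearest=5 d=29 new=(10,14) → add node 7 parent=5 cost=12
9. q=(18,4) nearest=5 d=10 new=(10,10) → blocked by [8,10]×[8,10], reject
10. q=(39,29) nearest=7 d=29 new=(12,16) → add node 8 parent=7 cost=14
11. q=(13,0) nearest=2 d=7 new=(8,4) → add node 9 parent=2 cost=6
12. q=(34,21) nearest=8 d=22 new=(14,18) → add node 10 parent=8 cost=16
13. q=(37,2) nearest=10 d=23 new=(16,16) → add node 11 parent=10 cost=18
14. q=(34,21) nearest=11 d=18 new=(18,18) → add node 12 parent=11 cost=20
15. q=(19,25) nearest=10 d=7 new=(16,20) → add node 13 parent=10 cost=18
16. q=(36,18) nearest=12 d=18 new=(20,18) → add node 14 parent=12 cost=22
17. q=(14,23) nearest=13 d=3 new=(14,22) → add node 15 parent=13 cost=20
18. q=(33,0) nearest=11 d=17 new=(18,14) → add node 16 parent=11 cost=20
19. q=(15,17) nearest=10 d=1 new=(15,17) → add node 17 parent=10 cost=17
20. q=(1,8) nearest=3 d=3 new=(2,8) → add node 18 parent=3 cost=8
21. q=(2,23) nearest=7 d=9 new=(8,16) → add node 19 parent=7 cost=14
22. q=(8,12) nearest=5 d=0 → coincident, reject
23. q=(10,16) nearest=7 d=2 new=(10,16) → add node 20 parent=7 cost=14
24. q=(15,22) nearest=15 d=1 new=(15,22) → add node 21 parent=15 cost=21
25. q=(39,7) nearest=14 d=19 new=(22,16) → add node 22 parent=14 cost=24
26. q=(18,32) nearest=15 d=10 new=(16,24) → add node 23 parent=15 cost=22
27. q=(18,37) nearest=23 d=13 new=(18,26) → add node 24 parent=23 cost=24
28. q=(21,21) nearest=12 d=3 new=(20,20) → add node 25 parent=12 cost=22
29. q=(19,24) nearest=24 d=2 new=(19,24) → add node 26 parent=24 cost=26

Node count: 27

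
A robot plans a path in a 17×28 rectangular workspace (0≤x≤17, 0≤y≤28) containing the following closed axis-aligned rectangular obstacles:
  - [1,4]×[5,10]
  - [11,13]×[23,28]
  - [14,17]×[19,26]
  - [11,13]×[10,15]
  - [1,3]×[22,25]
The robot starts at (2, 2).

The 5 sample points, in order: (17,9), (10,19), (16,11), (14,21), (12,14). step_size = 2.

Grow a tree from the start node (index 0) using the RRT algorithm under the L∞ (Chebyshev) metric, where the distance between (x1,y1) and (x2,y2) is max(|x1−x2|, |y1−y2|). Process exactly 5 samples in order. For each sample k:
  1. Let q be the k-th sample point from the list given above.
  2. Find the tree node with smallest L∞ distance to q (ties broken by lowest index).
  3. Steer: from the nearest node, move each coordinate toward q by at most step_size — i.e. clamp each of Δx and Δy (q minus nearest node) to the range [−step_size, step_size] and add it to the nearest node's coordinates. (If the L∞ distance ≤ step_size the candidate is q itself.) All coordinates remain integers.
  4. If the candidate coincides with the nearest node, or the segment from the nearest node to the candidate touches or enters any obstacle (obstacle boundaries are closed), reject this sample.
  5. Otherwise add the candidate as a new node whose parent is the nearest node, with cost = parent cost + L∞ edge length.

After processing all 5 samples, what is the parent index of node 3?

1. q=(17,9) nearest=0 d=15 new=(4,4) → add node 1 parent=0 cost=2
2. q=(10,19) nearest=1 d=15 new=(6,6) → add node 2 parent=1 cost=4
3. q=(16,11) nearest=2 d=10 new=(8,8) → add node 3 parent=2 cost=6
4. q=(14,21) nearest=3 d=13 new=(10,10) → add node 4 parent=3 cost=8
5. q=(12,14) nearest=4 d=4 new=(12,12) → blocked by [11,13]×[10,15], reject

Parent of node 3: 2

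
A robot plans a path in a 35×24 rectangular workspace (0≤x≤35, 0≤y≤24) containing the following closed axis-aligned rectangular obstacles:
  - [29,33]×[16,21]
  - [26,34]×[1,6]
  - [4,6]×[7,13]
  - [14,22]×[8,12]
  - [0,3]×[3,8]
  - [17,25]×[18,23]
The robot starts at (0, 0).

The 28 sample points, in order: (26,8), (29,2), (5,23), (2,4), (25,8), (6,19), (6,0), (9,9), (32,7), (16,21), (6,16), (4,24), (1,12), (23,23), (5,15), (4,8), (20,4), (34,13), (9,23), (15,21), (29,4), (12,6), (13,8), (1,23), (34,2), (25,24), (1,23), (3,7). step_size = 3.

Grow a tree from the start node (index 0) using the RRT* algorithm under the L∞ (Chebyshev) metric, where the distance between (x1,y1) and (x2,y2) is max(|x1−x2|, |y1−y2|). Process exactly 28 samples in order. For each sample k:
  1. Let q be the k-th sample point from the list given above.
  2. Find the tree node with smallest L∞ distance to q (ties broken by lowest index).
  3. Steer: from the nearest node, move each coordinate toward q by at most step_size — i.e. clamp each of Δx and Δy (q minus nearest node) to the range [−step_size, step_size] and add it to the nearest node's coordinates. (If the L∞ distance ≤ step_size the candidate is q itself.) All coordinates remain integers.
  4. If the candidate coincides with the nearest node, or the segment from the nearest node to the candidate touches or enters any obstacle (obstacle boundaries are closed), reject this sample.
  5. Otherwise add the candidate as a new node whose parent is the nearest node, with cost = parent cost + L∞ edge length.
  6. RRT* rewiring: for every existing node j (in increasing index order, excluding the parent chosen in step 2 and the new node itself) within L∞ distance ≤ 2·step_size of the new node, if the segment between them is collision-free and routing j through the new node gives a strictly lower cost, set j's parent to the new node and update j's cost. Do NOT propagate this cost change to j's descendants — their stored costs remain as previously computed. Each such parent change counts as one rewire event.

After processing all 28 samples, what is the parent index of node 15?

1. q=(26,8) nearest=0 d=26 new=(3,3) → blocked by [0,3]×[3,8], reject
2. q=(29,2) nearest=0 d=29 new=(3,2) → add node 1 parent=0 cost=3
3. q=(5,23) nearest=1 d=21 new=(5,5) → add node 2 parent=1 cost=6
4. q=(2,4) nearest=1 d=2 new=(2,4) → blocked by [0,3]×[3,8], reject
5. q=(25,8) nearest=2 d=20 new=(8,8) → add node 3 parent=2 cost=9
6. q=(6,19) nearest=3 d=11 new=(6,11) → blocked by [4,6]×[7,13], reject
7. q=(6,0) nearest=1 d=3 new=(6,0) → add node 4 parent=1 cost=6
8. q=(9,9) nearest=3 d=1 new=(9,9) → add node 5 parent=3 cost=10
9. q=(32,7) nearest=5 d=23 new=(12,7) → add node 6 parent=5 cost=13
10. q=(16,21) nearest=5 d=12 new=(12,12) → add node 7 parent=5 cost=13
11. q=(6,16) nearest=7 d=6 new=(9,15) → add node 8 parent=7 cost=16
12. q=(4,24) nearest=8 d=9 new=(6,18) → add node 9 parent=8 cost=19
13. q=(1,12) nearest=9 d=6 new=(3,15) → add node 10 parent=9 cost=22
14. q=(23,23) nearest=7 d=11 new=(15,15) → add node 11 parent=7 cost=16
15. q=(5,15) nearest=10 d=2 new=(5,15) → add node 12 parent=10 cost=24
16. q=(4,8) nearest=2 d=3 new=(4,8) → blocked by [4,6]×[7,13], reject
17. q=(20,4) nearest=6 d=8 new=(15,4) → add node 13 parent=6 cost=16
18. q=(34,13) nearest=11 d=19 new=(18,13) → add node 14 parent=11 cost=19
19. q=(9,23) nearest=9 d=5 new=(9,21) → add node 15 parent=9 cost=22
20. q=(15,21) nearest=8 d=6 new=(12,18) → add node 16 parent=8 cost=19
21. q=(29,4) nearest=14 d=11 new=(21,10) → blocked by [14,22]×[8,12], reject
22. q=(12,6) nearest=6 d=1 new=(12,6) → add node 17 parent=6 cost=14
23. q=(13,8) nearest=6 d=1 new=(13,8) → add node 18 parent=6 cost=14
24. q=(1,23) nearest=9 d=5 new=(3,21) → add node 19 parent=9 cost=22
25. q=(34,2) nearest=14 d=16 new=(21,10) → blocked by [14,22]×[8,12], reject
26. q=(25,24) nearest=11 d=10 new=(18,18) → blocked by [17,25]×[18,23], reject
27. q=(1,23) nearest=19 d=2 new=(1,23) → add node 20 parent=19 cost=24
28. q=(3,7) nearest=2 d=2 new=(3,7) → blocked by [0,3]×[3,8], reject

Parent of node 15: 9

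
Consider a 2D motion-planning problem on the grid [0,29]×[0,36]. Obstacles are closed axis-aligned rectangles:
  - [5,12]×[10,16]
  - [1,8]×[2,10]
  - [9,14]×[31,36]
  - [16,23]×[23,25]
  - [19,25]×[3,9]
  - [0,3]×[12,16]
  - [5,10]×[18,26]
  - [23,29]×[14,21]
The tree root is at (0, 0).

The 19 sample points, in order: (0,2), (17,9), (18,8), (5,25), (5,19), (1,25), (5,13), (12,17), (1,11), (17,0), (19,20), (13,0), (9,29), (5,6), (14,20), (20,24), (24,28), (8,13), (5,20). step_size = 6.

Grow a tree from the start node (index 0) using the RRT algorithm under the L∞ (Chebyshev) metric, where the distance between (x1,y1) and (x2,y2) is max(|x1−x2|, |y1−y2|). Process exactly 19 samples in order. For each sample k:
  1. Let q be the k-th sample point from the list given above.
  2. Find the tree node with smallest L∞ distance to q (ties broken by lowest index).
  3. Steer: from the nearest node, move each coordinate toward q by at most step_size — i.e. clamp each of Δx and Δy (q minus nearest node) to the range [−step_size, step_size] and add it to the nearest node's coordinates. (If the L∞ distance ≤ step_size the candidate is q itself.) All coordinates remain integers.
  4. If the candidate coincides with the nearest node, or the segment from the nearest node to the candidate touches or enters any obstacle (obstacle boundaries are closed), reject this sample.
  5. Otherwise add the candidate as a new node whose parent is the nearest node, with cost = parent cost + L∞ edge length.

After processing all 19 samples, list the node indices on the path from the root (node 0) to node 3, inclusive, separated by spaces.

Path: 0 2 3

1. q=(0,2) nearest=0 d=2 new=(0,2) → add node 1 parent=0 cost=2
2. q=(17,9) nearest=0 d=17 new=(6,6) → blocked by [1,8]×[2,10], reject
3. q=(18,8) nearest=0 d=18 new=(6,6) → blocked by [1,8]×[2,10], reject
4. q=(5,25) nearest=1 d=23 new=(5,8) → blocked by [1,8]×[2,10], reject
5. q=(5,19) nearest=1 d=17 new=(5,8) → blocked by [1,8]×[2,10], reject
6. q=(1,25) nearest=1 d=23 new=(1,8) → blocked by [1,8]×[2,10], reject
7. q=(5,13) nearest=1 d=11 new=(5,8) → blocked by [1,8]×[2,10], reject
8. q=(12,17) nearest=1 d=15 new=(6,8) → blocked by [1,8]×[2,10], reject
9. q=(1,11) nearest=1 d=9 new=(1,8) → blocked by [1,8]×[2,10], reject
10. q=(17,0) nearest=0 d=17 new=(6,0) → add node 2 parent=0 cost=6
11. q=(19,20) nearest=1 d=19 new=(6,8) → blocked by [1,8]×[2,10], reject
12. q=(13,0) nearest=2 d=7 new=(12,0) → add node 3 parent=2 cost=12
13. q=(9,29) nearest=1 d=27 new=(6,8) → blocked by [1,8]×[2,10], reject
14. q=(5,6) nearest=1 d=5 new=(5,6) → blocked by [1,8]×[2,10], reject
15. q=(14,20) nearest=1 d=18 new=(6,8) → blocked by [1,8]×[2,10], reject
16. q=(20,24) nearest=1 d=22 new=(6,8) → blocked by [1,8]×[2,10], reject
17. q=(24,28) nearest=1 d=26 new=(6,8) → blocked by [1,8]×[2,10], reject
18. q=(8,13) nearest=1 d=11 new=(6,8) → blocked by [1,8]×[2,10], reject
19. q=(5,20) nearest=1 d=18 new=(5,8) → blocked by [1,8]×[2,10], reject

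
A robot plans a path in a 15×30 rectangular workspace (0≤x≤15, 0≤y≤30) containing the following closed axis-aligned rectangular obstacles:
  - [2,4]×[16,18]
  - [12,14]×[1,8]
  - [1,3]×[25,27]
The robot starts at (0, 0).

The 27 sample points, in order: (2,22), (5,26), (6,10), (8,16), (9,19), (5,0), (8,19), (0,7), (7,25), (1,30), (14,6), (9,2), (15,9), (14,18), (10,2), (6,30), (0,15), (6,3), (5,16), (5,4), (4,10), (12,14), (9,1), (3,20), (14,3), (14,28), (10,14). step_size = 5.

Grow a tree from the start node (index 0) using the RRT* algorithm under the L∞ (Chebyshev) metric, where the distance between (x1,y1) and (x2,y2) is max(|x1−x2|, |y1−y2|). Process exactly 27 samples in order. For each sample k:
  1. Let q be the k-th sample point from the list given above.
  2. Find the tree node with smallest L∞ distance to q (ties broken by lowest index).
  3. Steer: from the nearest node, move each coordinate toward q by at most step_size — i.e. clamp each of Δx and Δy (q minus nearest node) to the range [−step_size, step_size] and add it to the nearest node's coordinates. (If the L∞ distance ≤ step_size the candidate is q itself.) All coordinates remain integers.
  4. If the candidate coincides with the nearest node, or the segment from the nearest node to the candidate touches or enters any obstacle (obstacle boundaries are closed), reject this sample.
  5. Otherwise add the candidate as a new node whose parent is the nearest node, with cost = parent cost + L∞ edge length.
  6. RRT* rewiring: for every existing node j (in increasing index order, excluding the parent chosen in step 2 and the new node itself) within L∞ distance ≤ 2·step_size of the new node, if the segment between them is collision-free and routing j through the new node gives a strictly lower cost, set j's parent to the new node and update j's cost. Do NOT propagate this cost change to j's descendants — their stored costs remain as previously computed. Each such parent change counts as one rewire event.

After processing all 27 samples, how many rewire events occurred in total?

1. q=(2,22) nearest=0 d=22 new=(2,5) → add node 1 parent=0 cost=5
2. q=(5,26) nearest=1 d=21 new=(5,10) → add node 2 parent=1 cost=10
3. q=(6,10) nearest=2 d=1 new=(6,10) → add node 3 parent=2 cost=11
4. q=(8,16) nearest=2 d=6 new=(8,15) → add node 4 parent=2 cost=15
5. q=(9,19) nearest=4 d=4 new=(9,19) → add node 5 parent=4 cost=19
6. q=(5,0) nearest=0 d=5 new=(5,0) → add node 6 parent=0 cost=5
7. q=(8,19) nearest=5 d=1 new=(8,19) → add node 7 parent=5 cost=20
8. q=(0,7) nearest=1 d=2 new=(0,7) → add node 8 parent=1 cost=7
9. q=(7,25) nearest=5 d=6 new=(7,24) → add node 9 parent=5 cost=24
10. q=(1,30) nearest=9 d=6 new=(2,29) → add node 10 parent=9 cost=29
11. q=(14,6) nearest=3 d=8 new=(11,6) → add node 11 parent=3 cost=16
12. q=(9,2) nearest=6 d=4 new=(9,2) → add node 12 parent=6 cost=9; rewire 11→12 (13<16)
13. q=(15,9) nearest=11 d=4 new=(15,9) → blocked by [12,14]×[1,8], reject
14. q=(14,18) nearest=5 d=5 new=(14,18) → add node 13 parent=5 cost=24
15. q=(10,2) nearest=12 d=1 new=(10,2) → add node 14 parent=12 cost=10
16. q=(6,30) nearest=10 d=4 new=(6,30) → add node 15 parent=10 cost=33
17. q=(0,15) nearest=2 d=5 new=(0,15) → add node 16 parent=2 cost=15
18. q=(6,3) nearest=6 d=3 new=(6,3) → add node 17 parent=6 cost=8
19. q=(5,16) nearest=4 d=3 new=(5,16) → add node 18 parent=4 cost=18
20. q=(5,4) nearest=17 d=1 new=(5,4) → add node 19 parent=17 cost=9
21. q=(4,10) nearest=2 d=1 new=(4,10) → add node 20 parent=2 cost=11; rewire 13→20 (21<24); rewire 18→20 (17<18)
22. q=(12,14) nearest=4 d=4 new=(12,14) → add node 21 parent=4 cost=19
23. q=(9,1) nearest=12 d=1 new=(9,1) → add node 22 parent=12 cost=10
24. q=(3,20) nearest=9 d=4 new=(3,20) → add node 23 parent=9 cost=28
25. q=(14,3) nearest=11 d=3 new=(14,3) → blocked by [12,14]×[1,8], reject
26. q=(14,28) nearest=9 d=7 new=(12,28) → add node 24 parent=9 cost=29
27. q=(10,14) nearest=4 d=2 new=(10,14) → add node 25 parent=4 cost=17; rewire 23→25 (24<28)

Rewire events: 4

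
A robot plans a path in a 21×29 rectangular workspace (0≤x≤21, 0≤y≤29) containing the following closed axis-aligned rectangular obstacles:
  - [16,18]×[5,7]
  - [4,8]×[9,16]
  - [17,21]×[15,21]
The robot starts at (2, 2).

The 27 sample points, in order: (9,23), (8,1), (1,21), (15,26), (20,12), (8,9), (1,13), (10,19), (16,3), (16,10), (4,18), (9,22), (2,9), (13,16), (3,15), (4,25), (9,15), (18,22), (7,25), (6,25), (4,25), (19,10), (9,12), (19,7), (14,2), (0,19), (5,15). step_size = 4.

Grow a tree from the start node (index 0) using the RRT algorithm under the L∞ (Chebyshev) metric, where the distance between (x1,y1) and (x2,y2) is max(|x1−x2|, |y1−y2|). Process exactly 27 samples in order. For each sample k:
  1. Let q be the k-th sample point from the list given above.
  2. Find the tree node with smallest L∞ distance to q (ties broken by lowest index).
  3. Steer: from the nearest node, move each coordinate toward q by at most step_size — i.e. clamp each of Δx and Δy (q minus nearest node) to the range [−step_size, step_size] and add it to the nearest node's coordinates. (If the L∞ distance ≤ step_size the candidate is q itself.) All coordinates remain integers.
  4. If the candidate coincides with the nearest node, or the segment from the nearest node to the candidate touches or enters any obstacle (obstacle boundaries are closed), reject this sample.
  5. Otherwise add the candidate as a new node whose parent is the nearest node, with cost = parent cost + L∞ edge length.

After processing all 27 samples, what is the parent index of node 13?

Parent of node 13: 9

1. q=(9,23) nearest=0 d=21 new=(6,6) → add node 1 parent=0 cost=4
2. q=(8,1) nearest=1 d=5 new=(8,2) → add node 2 parent=1 cost=8
3. q=(1,21) nearest=1 d=15 new=(2,10) → add node 3 parent=1 cost=8
4. q=(15,26) nearest=3 d=16 new=(6,14) → blocked by [4,8]×[9,16], reject
5. q=(20,12) nearest=2 d=12 new=(12,6) → add node 4 parent=2 cost=12
6. q=(8,9) nearest=1 d=3 new=(8,9) → blocked by [4,8]×[9,16], reject
7. q=(1,13) nearest=3 d=3 new=(1,13) → add node 5 parent=3 cost=11
8. q=(10,19) nearest=3 d=9 new=(6,14) → blocked by [4,8]×[9,16], reject
9. q=(16,3) nearest=4 d=4 new=(16,3) → add node 6 parent=4 cost=16
10. q=(16,10) nearest=4 d=4 new=(16,10) → add node 7 parent=4 cost=16
11. q=(4,18) nearest=5 d=5 new=(4,17) → add node 8 parent=5 cost=15
12. q=(9,22) nearest=8 d=5 new=(8,21) → add node 9 parent=8 cost=19
13. q=(2,9) nearest=3 d=1 new=(2,9) → add node 10 parent=3 cost=9
14. q=(13,16) nearest=9 d=5 new=(12,17) → add node 11 parent=9 cost=23
15. q=(3,15) nearest=5 d=2 new=(3,15) → add node 12 parent=5 cost=13
16. q=(4,25) nearest=9 d=4 new=(4,25) → add node 13 parent=9 cost=23
17. q=(9,15) nearest=11 d=3 new=(9,15) → add node 14 parent=11 cost=26
18. q=(18,22) nearest=11 d=6 new=(16,21) → add node 15 parent=11 cost=27
19. q=(7,25) nearest=13 d=3 new=(7,25) → add node 16 parent=13 cost=26
20. q=(6,25) nearest=16 d=1 new=(6,25) → add node 17 parent=16 cost=27
21. q=(4,25) nearest=13 d=0 → coincident, reject
22. q=(19,10) nearest=7 d=3 new=(19,10) → add node 18 parent=7 cost=19
23. q=(9,12) nearest=14 d=3 new=(9,12) → add node 19 parent=14 cost=29
24. q=(19,7) nearest=7 d=3 new=(19,7) → add node 20 parent=7 cost=19
25. q=(14,2) nearest=6 d=2 new=(14,2) → add node 21 parent=6 cost=18
26. q=(0,19) nearest=8 d=4 new=(0,19) → add node 22 parent=8 cost=19
27. q=(5,15) nearest=8 d=2 new=(5,15) → blocked by [4,8]×[9,16], reject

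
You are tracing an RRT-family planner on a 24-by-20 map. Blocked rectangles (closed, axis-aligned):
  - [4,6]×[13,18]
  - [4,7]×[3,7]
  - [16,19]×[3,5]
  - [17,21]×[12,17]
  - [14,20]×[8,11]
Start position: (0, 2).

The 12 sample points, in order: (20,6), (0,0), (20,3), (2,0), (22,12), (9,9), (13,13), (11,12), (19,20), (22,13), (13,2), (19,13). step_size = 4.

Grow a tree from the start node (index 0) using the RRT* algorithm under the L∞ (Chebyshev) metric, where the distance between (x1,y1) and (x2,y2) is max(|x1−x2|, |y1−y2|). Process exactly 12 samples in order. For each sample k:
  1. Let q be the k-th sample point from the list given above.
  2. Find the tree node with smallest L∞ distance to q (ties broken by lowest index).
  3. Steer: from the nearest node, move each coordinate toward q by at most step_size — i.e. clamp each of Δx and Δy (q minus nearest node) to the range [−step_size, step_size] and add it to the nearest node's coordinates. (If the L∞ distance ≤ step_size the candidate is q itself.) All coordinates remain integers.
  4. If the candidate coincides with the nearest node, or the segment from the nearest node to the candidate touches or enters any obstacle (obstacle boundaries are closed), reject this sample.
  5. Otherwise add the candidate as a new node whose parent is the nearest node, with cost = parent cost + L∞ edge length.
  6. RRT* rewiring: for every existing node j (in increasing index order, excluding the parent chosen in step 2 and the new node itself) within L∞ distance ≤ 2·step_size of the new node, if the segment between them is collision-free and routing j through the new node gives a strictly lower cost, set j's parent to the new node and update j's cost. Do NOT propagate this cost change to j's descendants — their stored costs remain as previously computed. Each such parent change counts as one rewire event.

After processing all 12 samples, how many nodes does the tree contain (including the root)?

Node count: 4

1. q=(20,6) nearest=0 d=20 new=(4,6) → blocked by [4,7]×[3,7], reject
2. q=(0,0) nearest=0 d=2 new=(0,0) → add node 1 parent=0 cost=2
3. q=(20,3) nearest=0 d=20 new=(4,3) → blocked by [4,7]×[3,7], reject
4. q=(2,0) nearest=0 d=2 new=(2,0) → add node 2 parent=0 cost=2
5. q=(22,12) nearest=2 d=20 new=(6,4) → blocked by [4,7]×[3,7], reject
6. q=(9,9) nearest=0 d=9 new=(4,6) → blocked by [4,7]×[3,7], reject
7. q=(13,13) nearest=0 d=13 new=(4,6) → blocked by [4,7]×[3,7], reject
8. q=(11,12) nearest=0 d=11 new=(4,6) → blocked by [4,7]×[3,7], reject
9. q=(19,20) nearest=0 d=19 new=(4,6) → blocked by [4,7]×[3,7], reject
10. q=(22,13) nearest=2 d=20 new=(6,4) → blocked by [4,7]×[3,7], reject
11. q=(13,2) nearest=2 d=11 new=(6,2) → add node 3 parent=2 cost=6
12. q=(19,13) nearest=3 d=13 new=(10,6) → blocked by [4,7]×[3,7], reject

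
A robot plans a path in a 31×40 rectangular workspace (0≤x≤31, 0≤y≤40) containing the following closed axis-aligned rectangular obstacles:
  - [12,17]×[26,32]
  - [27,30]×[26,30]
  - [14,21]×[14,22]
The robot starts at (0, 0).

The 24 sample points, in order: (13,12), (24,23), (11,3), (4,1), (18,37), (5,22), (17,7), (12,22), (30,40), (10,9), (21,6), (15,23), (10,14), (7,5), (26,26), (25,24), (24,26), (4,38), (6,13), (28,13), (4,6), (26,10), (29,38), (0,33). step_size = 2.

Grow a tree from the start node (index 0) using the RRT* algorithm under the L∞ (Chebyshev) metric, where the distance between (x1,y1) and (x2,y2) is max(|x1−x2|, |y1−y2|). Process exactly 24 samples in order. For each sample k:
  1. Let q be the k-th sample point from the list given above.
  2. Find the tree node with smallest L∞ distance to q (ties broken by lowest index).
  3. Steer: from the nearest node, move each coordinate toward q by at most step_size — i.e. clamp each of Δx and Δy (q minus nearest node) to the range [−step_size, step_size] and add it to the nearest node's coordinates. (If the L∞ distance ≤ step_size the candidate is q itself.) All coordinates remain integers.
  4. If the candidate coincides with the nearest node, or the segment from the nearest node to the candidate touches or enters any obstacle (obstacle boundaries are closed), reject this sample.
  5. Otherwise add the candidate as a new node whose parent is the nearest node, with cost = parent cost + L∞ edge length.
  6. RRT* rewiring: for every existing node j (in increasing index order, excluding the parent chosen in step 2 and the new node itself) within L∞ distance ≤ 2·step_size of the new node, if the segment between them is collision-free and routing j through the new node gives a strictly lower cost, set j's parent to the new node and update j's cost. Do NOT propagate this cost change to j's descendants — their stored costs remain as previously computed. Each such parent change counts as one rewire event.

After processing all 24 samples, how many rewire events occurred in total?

1. q=(13,12) nearest=0 d=13 new=(2,2) → add node 1 parent=0 cost=2
2. q=(24,23) nearest=1 d=22 new=(4,4) → add node 2 parent=1 cost=4
3. q=(11,3) nearest=2 d=7 new=(6,3) → add node 3 parent=2 cost=6
4. q=(4,1) nearest=1 d=2 new=(4,1) → add node 4 parent=1 cost=4
5. q=(18,37) nearest=2 d=33 new=(6,6) → add node 5 parent=2 cost=6
6. q=(5,22) nearest=5 d=16 new=(5,8) → add node 6 parent=5 cost=8
7. q=(17,7) nearest=3 d=11 new=(8,5) → add node 7 parent=3 cost=8
8. q=(12,22) nearest=6 d=14 new=(7,10) → add node 8 parent=6 cost=10
9. q=(30,40) nearest=8 d=30 new=(9,12) → add node 9 parent=8 cost=12
10. q=(10,9) nearest=8 d=3 new=(9,9) → add node 10 parent=8 cost=12
11. q=(21,6) nearest=9 d=12 new=(11,10) → add node 11 parent=9 cost=14
12. q=(15,23) nearest=9 d=11 new=(11,14) → add node 12 parent=9 cost=14
13. q=(10,14) nearest=12 d=1 new=(10,14) → add node 13 parent=12 cost=15
14. q=(7,5) nearest=5 d=1 new=(7,5) → add node 14 parent=5 cost=7; rewire 10→14 (11<12)
15. q=(26,26) nearest=12 d=15 new=(13,16) → add node 15 parent=12 cost=16
16. q=(25,24) nearest=15 d=12 new=(15,18) → blocked by [14,21]×[14,22], reject
17. q=(24,26) nearest=15 d=11 new=(15,18) → blocked by [14,21]×[14,22], reject
18. q=(4,38) nearest=15 d=22 new=(11,18) → add node 16 parent=15 cost=18
19. q=(6,13) nearest=8 d=3 new=(6,12) → add node 17 parent=8 cost=12
20. q=(28,13) nearest=15 d=15 new=(15,14) → blocked by [14,21]×[14,22], reject
21. q=(4,6) nearest=2 d=2 new=(4,6) → add node 18 parent=2 cost=6
22. q=(26,10) nearest=15 d=13 new=(15,14) → blocked by [14,21]×[14,22], reject
23. q=(29,38) nearest=16 d=20 new=(13,20) → add node 19 parent=16 cost=20
24. q=(0,33) nearest=19 d=13 new=(11,22) → add node 20 parent=19 cost=22

Rewire events: 1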